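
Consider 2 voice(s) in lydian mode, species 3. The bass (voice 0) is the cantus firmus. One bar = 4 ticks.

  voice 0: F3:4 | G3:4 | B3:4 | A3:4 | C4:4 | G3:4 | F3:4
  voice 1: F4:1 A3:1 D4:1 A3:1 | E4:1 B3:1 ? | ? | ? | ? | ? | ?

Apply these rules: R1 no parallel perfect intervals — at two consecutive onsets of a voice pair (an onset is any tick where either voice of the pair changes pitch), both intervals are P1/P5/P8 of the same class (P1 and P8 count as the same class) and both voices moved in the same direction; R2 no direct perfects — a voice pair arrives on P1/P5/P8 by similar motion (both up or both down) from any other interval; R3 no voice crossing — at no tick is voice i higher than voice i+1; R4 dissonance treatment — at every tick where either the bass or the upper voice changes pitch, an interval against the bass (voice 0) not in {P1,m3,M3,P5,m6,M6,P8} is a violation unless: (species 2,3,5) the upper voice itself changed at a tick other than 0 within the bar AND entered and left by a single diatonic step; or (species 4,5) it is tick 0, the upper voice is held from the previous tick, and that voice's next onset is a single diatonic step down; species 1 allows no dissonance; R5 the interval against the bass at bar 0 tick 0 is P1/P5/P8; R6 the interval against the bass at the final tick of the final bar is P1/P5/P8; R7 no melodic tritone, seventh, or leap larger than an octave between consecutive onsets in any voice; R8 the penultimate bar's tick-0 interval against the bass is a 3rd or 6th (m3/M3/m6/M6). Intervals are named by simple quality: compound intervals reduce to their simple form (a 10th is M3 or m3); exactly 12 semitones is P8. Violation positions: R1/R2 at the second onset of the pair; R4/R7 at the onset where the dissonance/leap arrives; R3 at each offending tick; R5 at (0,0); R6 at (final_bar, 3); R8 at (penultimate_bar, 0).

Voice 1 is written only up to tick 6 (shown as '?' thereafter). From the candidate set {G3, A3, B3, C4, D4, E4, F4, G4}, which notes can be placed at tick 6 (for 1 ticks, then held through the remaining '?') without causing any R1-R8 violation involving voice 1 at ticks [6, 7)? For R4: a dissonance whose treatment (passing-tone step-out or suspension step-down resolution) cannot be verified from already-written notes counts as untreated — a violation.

G3: legal
A3: violates R4
B3: legal
C4: violates R4
D4: legal
E4: legal
F4: violates R4,R7
G4: legal

{B3, D4, E4, G3, G4}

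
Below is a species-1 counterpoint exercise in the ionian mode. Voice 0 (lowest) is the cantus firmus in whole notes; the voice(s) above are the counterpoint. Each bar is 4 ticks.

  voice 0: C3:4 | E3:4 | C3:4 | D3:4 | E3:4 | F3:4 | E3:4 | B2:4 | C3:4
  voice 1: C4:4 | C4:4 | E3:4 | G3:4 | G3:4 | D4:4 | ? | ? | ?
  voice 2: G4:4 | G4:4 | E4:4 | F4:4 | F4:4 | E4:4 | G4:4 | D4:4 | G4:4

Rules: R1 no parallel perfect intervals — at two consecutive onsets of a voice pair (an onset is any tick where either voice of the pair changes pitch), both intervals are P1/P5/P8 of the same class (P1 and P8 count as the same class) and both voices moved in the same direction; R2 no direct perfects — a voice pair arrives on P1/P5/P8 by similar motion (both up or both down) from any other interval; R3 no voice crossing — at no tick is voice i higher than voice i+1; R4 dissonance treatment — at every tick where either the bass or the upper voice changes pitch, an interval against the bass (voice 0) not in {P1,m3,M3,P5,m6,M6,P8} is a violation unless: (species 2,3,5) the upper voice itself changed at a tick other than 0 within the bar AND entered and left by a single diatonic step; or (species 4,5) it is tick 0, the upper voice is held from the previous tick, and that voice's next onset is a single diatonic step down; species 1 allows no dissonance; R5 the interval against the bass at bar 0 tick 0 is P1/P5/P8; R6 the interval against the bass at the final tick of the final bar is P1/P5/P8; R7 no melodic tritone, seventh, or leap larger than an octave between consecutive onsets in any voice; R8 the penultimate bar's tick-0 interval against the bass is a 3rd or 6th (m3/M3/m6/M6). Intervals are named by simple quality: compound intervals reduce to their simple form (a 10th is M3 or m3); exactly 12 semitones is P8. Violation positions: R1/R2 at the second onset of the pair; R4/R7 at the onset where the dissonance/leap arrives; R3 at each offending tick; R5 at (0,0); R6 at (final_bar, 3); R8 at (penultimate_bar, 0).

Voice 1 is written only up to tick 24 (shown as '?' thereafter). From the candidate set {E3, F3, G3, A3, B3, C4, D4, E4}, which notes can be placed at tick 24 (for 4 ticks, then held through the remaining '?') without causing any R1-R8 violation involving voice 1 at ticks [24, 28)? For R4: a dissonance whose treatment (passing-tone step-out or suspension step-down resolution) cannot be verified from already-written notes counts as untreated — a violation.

E3: violates R2,R7
F3: violates R4
G3: legal
A3: violates R4
B3: violates R2
C4: legal
D4: violates R4
E4: legal

{C4, E4, G3}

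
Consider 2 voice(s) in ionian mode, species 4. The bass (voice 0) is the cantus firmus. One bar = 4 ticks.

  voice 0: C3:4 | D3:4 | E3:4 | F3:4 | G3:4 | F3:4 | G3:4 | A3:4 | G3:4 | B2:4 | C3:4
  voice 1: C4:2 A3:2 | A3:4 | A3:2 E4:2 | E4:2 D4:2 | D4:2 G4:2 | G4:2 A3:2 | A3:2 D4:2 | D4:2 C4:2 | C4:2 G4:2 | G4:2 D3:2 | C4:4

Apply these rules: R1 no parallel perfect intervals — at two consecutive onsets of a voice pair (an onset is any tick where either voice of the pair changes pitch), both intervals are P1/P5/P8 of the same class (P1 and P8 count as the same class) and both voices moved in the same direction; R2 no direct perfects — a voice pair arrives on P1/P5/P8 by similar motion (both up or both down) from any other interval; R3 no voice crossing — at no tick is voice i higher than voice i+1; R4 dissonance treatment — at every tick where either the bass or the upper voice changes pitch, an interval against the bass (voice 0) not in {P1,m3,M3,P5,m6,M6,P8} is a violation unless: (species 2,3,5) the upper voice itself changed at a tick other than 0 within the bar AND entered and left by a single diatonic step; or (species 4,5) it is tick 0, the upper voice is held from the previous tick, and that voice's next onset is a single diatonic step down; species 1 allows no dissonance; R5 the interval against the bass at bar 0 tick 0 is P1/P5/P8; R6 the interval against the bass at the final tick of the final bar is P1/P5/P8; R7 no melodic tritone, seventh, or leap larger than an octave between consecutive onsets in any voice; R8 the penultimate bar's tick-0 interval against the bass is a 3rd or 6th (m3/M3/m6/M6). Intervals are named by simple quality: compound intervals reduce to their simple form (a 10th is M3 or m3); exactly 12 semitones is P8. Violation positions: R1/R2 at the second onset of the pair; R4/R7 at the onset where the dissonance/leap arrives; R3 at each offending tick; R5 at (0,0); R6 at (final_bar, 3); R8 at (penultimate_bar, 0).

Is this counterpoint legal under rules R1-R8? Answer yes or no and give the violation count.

bar 0: v0=C3 v1=C4 (P8)
bar 1: v0=D3 v1=A3 (P5)
bar 2: v0=E3 v1=A3 (P4)
bar 3: v0=F3 v1=E4 (M7)
bar 4: v0=G3 v1=D4 (P5)
bar 5: v0=F3 v1=G4 (M2)
bar 6: v0=G3 v1=A3 (M2)
bar 7: v0=A3 v1=D4 (P4)
bar 8: v0=G3 v1=C4 (P4)
bar 9: v0=B2 v1=G4 (m6)
bar 10: v0=C3 v1=C4 (P8)
  R4 @ bar2.0: E3/A3 P4 untreated
  R4 @ bar5.0: F3/G4 M2 untreated
  R7 @ bar5.2: G4->A3 leap 10st
  R4 @ bar6.0: G3/A3 M2 untreated
  R4 @ bar8.0: G3/C4 P4 untreated
  R7 @ bar9.2: G4->D3 leap 17st
  R2 @ bar10.0: B2/D3 m3 -> C3/C4 P8 similar
  R7 @ bar10.0: D3->C4 leap 10st

No (8 violations)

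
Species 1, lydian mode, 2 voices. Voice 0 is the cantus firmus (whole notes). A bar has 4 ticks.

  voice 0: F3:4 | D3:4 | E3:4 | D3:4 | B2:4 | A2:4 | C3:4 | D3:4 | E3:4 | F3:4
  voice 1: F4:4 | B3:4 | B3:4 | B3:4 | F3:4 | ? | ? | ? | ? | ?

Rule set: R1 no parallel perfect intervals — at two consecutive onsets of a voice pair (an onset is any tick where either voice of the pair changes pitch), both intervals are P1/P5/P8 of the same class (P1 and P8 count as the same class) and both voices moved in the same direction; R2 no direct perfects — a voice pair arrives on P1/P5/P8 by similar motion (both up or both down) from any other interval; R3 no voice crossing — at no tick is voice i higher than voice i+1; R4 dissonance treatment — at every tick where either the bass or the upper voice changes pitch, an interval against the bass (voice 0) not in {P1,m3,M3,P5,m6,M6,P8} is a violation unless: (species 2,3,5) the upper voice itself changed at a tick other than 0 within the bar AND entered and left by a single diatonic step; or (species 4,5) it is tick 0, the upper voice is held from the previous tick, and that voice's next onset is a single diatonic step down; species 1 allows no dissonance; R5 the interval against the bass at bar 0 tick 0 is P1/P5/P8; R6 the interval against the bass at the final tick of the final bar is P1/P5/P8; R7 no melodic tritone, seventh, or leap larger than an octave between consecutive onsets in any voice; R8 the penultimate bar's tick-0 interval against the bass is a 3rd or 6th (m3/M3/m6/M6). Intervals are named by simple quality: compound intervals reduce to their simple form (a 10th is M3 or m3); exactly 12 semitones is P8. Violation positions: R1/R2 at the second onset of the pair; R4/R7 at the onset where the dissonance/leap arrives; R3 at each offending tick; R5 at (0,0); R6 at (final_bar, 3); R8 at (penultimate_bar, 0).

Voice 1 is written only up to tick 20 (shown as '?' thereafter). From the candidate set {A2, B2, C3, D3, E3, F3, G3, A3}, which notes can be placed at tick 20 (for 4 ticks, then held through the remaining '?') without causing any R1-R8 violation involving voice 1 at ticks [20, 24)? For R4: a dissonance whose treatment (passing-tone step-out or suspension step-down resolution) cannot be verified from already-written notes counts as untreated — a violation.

{A3, C3, F3}

A2: violates R2
B2: violates R4,R7
C3: legal
D3: violates R4
E3: violates R2
F3: legal
G3: violates R4
A3: legal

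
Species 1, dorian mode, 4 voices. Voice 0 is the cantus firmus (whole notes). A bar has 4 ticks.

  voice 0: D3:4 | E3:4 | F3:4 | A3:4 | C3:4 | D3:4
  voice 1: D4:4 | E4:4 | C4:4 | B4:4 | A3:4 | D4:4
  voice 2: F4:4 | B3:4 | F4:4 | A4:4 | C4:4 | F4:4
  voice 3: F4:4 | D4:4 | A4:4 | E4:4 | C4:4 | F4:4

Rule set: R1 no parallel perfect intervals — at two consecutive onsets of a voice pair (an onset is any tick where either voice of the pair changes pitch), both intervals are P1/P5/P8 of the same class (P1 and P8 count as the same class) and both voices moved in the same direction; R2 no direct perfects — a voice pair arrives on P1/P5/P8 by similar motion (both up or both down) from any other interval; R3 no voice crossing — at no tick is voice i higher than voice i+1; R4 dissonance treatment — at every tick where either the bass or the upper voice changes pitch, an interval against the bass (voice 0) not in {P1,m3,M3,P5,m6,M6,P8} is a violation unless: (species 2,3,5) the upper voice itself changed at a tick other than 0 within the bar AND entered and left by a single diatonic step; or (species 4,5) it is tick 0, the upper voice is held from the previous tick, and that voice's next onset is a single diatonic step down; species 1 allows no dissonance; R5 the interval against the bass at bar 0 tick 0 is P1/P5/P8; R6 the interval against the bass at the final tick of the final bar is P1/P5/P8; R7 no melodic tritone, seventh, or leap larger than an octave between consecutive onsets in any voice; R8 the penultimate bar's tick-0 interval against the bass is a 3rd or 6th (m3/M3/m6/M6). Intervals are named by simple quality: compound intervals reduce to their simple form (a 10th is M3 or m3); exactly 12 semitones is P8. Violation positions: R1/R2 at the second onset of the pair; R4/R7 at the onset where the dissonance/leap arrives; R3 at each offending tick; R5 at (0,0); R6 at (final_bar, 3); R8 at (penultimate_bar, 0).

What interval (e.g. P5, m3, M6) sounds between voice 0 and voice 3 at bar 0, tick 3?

voice 0=D3 voice 3=F4 -> m3

m3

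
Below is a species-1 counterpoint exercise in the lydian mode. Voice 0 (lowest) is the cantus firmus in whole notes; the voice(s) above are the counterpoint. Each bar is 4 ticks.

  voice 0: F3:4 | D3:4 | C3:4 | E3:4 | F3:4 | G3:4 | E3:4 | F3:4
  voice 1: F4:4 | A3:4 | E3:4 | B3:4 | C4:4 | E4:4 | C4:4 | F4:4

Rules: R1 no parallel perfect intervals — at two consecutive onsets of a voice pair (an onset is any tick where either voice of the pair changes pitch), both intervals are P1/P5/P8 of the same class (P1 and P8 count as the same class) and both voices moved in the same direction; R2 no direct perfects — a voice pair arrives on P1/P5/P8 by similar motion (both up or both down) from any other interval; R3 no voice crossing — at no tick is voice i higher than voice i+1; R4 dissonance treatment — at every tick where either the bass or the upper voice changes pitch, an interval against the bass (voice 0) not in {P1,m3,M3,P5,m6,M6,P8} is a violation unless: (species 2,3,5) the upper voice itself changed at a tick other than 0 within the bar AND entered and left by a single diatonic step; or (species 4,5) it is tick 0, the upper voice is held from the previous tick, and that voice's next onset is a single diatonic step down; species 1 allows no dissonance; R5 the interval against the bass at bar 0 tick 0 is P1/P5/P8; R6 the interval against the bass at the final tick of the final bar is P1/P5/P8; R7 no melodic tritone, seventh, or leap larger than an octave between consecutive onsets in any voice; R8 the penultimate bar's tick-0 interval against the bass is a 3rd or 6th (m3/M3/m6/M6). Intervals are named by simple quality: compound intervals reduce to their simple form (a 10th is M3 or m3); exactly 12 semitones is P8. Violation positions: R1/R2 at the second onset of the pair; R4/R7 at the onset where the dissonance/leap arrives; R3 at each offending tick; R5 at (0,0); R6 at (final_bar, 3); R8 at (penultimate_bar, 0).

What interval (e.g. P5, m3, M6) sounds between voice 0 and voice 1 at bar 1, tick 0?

P5

voice 0=D3 voice 1=A3 -> P5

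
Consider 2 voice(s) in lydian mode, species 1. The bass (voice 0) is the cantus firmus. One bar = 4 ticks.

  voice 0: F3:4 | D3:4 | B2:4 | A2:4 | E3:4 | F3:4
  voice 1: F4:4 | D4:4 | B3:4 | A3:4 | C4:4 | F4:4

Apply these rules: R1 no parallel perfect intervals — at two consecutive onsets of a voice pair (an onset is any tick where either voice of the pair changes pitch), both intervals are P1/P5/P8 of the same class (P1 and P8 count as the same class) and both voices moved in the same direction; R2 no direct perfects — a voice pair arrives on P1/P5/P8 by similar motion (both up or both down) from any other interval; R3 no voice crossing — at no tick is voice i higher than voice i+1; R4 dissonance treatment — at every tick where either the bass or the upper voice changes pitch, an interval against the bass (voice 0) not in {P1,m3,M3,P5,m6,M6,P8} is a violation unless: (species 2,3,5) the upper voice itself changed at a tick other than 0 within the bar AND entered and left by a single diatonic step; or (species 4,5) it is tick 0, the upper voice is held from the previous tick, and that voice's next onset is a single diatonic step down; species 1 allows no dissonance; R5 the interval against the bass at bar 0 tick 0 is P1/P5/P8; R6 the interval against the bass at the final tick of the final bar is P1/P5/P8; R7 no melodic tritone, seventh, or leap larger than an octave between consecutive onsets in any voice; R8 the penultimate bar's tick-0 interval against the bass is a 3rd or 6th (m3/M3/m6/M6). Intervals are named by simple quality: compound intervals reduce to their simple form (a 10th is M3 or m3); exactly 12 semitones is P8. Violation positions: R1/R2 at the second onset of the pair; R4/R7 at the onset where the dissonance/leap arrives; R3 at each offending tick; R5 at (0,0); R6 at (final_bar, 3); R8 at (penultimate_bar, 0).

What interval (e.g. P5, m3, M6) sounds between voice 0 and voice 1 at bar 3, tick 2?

P8

voice 0=A2 voice 1=A3 -> P8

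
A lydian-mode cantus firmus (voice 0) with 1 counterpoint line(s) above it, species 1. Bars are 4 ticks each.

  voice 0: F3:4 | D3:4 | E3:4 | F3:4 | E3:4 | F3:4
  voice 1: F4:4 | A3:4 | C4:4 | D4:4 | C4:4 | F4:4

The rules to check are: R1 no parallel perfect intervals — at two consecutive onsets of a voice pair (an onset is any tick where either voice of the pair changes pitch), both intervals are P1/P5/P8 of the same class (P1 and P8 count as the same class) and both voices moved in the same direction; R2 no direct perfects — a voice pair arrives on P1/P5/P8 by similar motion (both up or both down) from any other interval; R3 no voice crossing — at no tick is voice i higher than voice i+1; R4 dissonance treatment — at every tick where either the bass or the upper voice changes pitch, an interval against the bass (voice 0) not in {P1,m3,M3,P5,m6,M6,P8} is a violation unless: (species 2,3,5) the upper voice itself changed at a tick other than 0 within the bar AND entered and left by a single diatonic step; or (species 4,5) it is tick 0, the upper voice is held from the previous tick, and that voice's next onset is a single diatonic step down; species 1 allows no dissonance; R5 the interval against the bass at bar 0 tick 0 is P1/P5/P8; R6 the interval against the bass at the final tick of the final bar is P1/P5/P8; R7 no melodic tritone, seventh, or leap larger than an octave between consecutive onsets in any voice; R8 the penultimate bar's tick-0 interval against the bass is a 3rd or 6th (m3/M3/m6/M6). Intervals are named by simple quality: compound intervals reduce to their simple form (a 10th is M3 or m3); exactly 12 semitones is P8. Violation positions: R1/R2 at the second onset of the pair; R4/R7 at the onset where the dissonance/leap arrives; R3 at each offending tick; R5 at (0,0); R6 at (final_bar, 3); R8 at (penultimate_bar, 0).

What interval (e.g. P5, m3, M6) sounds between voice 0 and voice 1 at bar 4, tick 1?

voice 0=E3 voice 1=C4 -> m6

m6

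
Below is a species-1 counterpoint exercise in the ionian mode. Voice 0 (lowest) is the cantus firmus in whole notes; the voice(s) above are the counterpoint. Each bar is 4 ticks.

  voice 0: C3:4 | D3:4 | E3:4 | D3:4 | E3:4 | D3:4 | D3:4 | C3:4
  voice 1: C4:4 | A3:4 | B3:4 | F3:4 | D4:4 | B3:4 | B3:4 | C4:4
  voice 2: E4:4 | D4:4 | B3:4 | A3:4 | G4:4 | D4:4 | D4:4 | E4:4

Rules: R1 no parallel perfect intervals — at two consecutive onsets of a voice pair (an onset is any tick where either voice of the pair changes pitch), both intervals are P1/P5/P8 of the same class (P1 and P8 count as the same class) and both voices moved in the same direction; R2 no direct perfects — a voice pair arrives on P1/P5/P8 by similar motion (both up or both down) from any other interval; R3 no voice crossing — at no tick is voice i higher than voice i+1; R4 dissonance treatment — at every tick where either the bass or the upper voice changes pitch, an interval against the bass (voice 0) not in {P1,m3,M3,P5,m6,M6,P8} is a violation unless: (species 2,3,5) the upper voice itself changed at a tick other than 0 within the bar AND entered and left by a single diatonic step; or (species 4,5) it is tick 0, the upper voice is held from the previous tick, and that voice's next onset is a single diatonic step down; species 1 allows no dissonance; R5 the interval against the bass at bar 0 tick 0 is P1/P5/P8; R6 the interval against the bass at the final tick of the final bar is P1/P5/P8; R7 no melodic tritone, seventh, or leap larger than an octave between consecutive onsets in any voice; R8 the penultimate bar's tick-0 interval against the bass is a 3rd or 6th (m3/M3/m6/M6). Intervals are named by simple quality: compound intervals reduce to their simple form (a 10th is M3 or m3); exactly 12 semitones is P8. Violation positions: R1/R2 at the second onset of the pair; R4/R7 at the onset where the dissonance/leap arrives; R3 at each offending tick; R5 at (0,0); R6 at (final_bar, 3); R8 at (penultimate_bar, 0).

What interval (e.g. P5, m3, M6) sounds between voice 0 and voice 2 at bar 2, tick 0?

P5

voice 0=E3 voice 2=B3 -> P5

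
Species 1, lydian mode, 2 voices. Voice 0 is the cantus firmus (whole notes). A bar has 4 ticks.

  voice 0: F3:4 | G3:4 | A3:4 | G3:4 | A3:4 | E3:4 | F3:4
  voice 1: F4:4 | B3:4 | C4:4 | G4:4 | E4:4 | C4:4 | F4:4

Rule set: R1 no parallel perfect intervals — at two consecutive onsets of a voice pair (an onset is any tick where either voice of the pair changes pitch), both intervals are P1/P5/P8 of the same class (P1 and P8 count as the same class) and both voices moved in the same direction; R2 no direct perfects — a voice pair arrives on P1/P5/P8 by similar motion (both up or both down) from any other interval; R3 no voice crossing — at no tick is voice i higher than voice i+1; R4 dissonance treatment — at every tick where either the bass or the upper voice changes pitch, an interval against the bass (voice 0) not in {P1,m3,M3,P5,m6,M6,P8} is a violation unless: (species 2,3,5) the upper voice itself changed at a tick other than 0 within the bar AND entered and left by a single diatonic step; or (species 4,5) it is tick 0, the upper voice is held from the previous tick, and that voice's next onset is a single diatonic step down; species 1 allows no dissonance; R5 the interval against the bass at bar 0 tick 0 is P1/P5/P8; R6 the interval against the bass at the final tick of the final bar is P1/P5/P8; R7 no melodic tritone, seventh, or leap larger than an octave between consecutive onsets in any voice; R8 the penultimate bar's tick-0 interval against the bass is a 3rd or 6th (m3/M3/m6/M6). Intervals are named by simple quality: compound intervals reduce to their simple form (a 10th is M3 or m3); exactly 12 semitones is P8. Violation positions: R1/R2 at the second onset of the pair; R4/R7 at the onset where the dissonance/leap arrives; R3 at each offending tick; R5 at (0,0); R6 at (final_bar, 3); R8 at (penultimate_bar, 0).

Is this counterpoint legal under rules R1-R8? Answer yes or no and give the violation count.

bar 0: v0=F3 v1=F4 (P8)
bar 1: v0=G3 v1=B3 (M3)
bar 2: v0=A3 v1=C4 (m3)
bar 3: v0=G3 v1=G4 (P8)
bar 4: v0=A3 v1=E4 (P5)
bar 5: v0=E3 v1=C4 (m6)
bar 6: v0=F3 v1=F4 (P8)
  R7 @ bar1.0: F4->B3 leap 6st
  R2 @ bar6.0: E3/C4 m6 -> F3/F4 P8 similar

No (2 violations)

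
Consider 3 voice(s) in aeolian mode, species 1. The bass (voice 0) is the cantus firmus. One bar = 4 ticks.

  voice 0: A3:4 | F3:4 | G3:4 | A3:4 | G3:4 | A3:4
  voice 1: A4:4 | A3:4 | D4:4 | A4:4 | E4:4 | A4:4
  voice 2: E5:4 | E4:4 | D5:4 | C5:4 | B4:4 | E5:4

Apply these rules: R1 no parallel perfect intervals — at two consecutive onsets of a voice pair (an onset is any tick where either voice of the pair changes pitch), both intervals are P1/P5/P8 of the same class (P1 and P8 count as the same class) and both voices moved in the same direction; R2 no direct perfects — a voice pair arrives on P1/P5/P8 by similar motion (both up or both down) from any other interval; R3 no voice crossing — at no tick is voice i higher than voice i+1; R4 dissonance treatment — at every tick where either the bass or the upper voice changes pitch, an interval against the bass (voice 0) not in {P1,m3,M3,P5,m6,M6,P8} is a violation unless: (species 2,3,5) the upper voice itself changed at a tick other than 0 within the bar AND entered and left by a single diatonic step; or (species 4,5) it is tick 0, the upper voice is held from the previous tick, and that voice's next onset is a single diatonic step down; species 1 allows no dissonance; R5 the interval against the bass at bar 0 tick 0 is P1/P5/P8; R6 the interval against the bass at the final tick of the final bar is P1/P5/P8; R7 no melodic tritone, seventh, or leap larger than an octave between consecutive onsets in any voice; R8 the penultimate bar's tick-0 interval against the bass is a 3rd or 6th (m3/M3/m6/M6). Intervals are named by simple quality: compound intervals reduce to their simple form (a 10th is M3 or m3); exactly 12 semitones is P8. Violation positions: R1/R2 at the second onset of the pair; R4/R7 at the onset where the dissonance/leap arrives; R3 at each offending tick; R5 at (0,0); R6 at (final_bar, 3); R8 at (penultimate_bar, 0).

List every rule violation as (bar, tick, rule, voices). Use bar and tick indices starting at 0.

(1, 0, R1, (1, 2))
(1, 0, R4, (0, 2))
(2, 0, R2, (0, 1))
(2, 0, R2, (0, 2))
(2, 0, R2, (1, 2))
(2, 0, R7, (2,))
(3, 0, R2, (0, 1))
(4, 0, R2, (1, 2))
(5, 0, R1, (1, 2))
(5, 0, R2, (0, 1))
(5, 0, R2, (0, 2))

bar 0: v0=A3 v1=A4 v2=E5 downbeat P5
bar 1: v0=F3 v1=A3 v2=E4 downbeat M7
bar 2: v0=G3 v1=D4 v2=D5 downbeat P5
bar 3: v0=A3 v1=A4 v2=C5 downbeat m3
bar 4: v0=G3 v1=E4 v2=B4 downbeat M3
bar 5: v0=A3 v1=A4 v2=E5 downbeat P5
  -> R1 @ bar 1 tick 0 v(1, 2): A4/E5 P5 -> A3/E4 P5 similar
  -> R4 @ bar 1 tick 0 v(0, 2): F3/E4 M7 untreated
  -> R2 @ bar 2 tick 0 v(0, 1): F3/A3 M3 -> G3/D4 P5 similar
  -> R2 @ bar 2 tick 0 v(0, 2): F3/E4 M7 -> G3/D5 P5 similar
  -> R2 @ bar 2 tick 0 v(1, 2): A3/E4 P5 -> D4/D5 P8 similar
  -> R7 @ bar 2 tick 0 v(2,): E4->D5 leap 10st
  -> R2 @ bar 3 tick 0 v(0, 1): G3/D4 P5 -> A3/A4 P8 similar
  -> R2 @ bar 4 tick 0 v(1, 2): A4/C5 m3 -> E4/B4 P5 similar
  -> R1 @ bar 5 tick 0 v(1, 2): E4/B4 P5 -> A4/E5 P5 similar
  -> R2 @ bar 5 tick 0 v(0, 1): G3/E4 M6 -> A3/A4 P8 similar
  -> R2 @ bar 5 tick 0 v(0, 2): G3/B4 M3 -> A3/E5 P5 similar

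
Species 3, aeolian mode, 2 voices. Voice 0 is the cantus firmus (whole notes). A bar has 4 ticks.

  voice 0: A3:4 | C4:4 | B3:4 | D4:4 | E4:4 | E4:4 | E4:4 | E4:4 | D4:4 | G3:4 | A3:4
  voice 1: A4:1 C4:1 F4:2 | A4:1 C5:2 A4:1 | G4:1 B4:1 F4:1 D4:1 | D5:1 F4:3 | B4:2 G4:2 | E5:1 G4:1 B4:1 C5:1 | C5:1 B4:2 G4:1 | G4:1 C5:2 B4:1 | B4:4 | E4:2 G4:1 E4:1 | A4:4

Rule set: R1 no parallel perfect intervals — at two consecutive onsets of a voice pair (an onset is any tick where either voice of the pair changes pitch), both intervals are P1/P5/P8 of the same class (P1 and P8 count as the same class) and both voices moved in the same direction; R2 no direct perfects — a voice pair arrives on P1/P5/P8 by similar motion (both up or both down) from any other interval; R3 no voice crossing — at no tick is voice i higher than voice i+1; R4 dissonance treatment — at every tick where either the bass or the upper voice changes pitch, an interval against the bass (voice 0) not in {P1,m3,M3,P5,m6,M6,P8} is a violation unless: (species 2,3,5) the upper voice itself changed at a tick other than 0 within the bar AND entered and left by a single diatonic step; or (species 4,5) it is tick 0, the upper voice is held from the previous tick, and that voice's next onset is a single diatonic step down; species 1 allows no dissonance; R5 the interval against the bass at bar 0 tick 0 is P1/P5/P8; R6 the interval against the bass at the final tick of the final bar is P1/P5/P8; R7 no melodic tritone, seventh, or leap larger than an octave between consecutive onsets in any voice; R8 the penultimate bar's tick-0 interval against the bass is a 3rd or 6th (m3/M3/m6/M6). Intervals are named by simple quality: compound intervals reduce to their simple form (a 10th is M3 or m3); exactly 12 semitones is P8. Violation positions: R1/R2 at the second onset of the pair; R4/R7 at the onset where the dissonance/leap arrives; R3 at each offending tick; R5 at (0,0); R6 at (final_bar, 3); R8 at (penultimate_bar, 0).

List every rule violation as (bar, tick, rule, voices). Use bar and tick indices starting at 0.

bar 0: v0=A3 v1=A4 downbeat P8
bar 1: v0=C4 v1=A4 downbeat M6
bar 2: v0=B3 v1=G4 downbeat m6
bar 3: v0=D4 v1=D5 downbeat P8
bar 4: v0=E4 v1=B4 downbeat P5
bar 5: v0=E4 v1=E5 downbeat P8
bar 6: v0=E4 v1=C5 downbeat m6
bar 7: v0=E4 v1=G4 downbeat m3
bar 8: v0=D4 v1=B4 downbeat M6
bar 9: v0=G3 v1=E4 downbeat M6
bar 10: v0=A3 v1=A4 downbeat P8
  -> R4 @ bar 2 tick 2 v(0, 1): B3/F4 TT untreated
  -> R7 @ bar 2 tick 2 v(1,): B4->F4 leap 6st
  -> R2 @ bar 3 tick 0 v(0, 1): B3/D4 m3 -> D4/D5 P8 similar
  -> R2 @ bar 4 tick 0 v(0, 1): D4/F4 m3 -> E4/B4 P5 similar
  -> R7 @ bar 4 tick 0 v(1,): F4->B4 leap 6st
  -> R2 @ bar 10 tick 0 v(0, 1): G3/E4 M6 -> A3/A4 P8 similar

(2, 2, R4, (0, 1))
(2, 2, R7, (1,))
(3, 0, R2, (0, 1))
(4, 0, R2, (0, 1))
(4, 0, R7, (1,))
(10, 0, R2, (0, 1))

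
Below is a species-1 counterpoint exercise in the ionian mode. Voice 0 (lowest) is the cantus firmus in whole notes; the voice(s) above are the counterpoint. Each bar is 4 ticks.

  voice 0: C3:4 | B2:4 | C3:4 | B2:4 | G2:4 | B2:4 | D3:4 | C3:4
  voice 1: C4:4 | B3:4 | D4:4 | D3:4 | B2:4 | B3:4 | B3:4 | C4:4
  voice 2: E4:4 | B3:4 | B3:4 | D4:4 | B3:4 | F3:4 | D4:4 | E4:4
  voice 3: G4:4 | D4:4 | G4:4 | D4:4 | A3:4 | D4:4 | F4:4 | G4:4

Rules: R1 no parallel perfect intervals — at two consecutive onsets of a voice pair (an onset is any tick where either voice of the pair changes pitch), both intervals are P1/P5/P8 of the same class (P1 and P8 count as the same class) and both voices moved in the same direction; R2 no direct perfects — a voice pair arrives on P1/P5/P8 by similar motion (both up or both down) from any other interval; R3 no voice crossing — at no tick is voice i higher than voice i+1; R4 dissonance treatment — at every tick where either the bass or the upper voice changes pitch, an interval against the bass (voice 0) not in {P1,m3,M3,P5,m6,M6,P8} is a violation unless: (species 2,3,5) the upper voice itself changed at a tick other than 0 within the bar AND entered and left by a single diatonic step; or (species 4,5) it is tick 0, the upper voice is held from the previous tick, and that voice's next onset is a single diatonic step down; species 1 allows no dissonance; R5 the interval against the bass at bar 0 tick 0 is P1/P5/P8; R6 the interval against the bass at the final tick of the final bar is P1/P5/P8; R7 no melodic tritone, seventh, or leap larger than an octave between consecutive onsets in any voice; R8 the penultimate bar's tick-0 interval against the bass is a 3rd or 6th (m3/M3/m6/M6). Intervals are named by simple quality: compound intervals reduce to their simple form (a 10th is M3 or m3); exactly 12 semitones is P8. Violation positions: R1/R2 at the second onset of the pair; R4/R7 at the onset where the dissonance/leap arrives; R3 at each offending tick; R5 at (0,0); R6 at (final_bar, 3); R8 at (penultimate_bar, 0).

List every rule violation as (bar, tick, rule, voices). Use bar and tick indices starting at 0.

(0, 0, R5, (0, 2))
(1, 0, R1, (0, 1))
(1, 0, R2, (0, 2))
(1, 0, R2, (1, 2))
(2, 0, R2, (0, 3))
(2, 0, R3, (1, 2))
(2, 0, R4, (0, 1))
(2, 0, R4, (0, 2))
(2, 1, R3, (1, 2))
(2, 2, R3, (1, 2))
(2, 3, R3, (1, 2))
(3, 0, R2, (1, 3))
(4, 0, R1, (1, 2))
(4, 0, R3, (2, 3))
(4, 0, R4, (0, 3))
(4, 1, R3, (2, 3))
(4, 2, R3, (2, 3))
(4, 3, R3, (2, 3))
(5, 0, R2, (0, 1))
(5, 0, R3, (1, 2))
(5, 0, R4, (0, 2))
(5, 0, R7, (2,))
(5, 1, R3, (1, 2))
(5, 2, R3, (1, 2))
(5, 3, R3, (1, 2))
(6, 0, R2, (0, 2))
(6, 0, R8, (0, 2))
(7, 0, R2, (1, 3))
(7, 3, R6, (0, 2))

bar 0: v0=C3 v1=C4 v2=E4 v3=G4 downbeat P5
bar 1: v0=B2 v1=B3 v2=B3 v3=D4 downbeat m3
bar 2: v0=C3 v1=D4 v2=B3 v3=G4 downbeat P5
bar 3: v0=B2 v1=D3 v2=D4 v3=D4 downbeat m3
bar 4: v0=G2 v1=B2 v2=B3 v3=A3 downbeat M2
bar 5: v0=B2 v1=B3 v2=F3 v3=D4 downbeat m3
bar 6: v0=D3 v1=B3 v2=D4 v3=F4 downbeat m3
bar 7: v0=C3 v1=C4 v2=E4 v3=G4 downbeat P5
  -> R5 @ bar 0 tick 0 v(0, 2): opens on M3
  -> R1 @ bar 1 tick 0 v(0, 1): C3/C4 P8 -> B2/B3 P8 similar
  -> R2 @ bar 1 tick 0 v(0, 2): C3/E4 M3 -> B2/B3 P8 similar
  -> R2 @ bar 1 tick 0 v(1, 2): C4/E4 M3 -> B3/B3 P1 similar
  -> R2 @ bar 2 tick 0 v(0, 3): B2/D4 m3 -> C3/G4 P5 similar
  -> R3 @ bar 2 tick 0 v(1, 2): D4 above B3
  -> R4 @ bar 2 tick 0 v(0, 1): C3/D4 M2 untreated
  -> R4 @ bar 2 tick 0 v(0, 2): C3/B3 M7 untreated
  -> R3 @ bar 2 tick 1 v(1, 2): D4 above B3
  -> R3 @ bar 2 tick 2 v(1, 2): D4 above B3
  -> R3 @ bar 2 tick 3 v(1, 2): D4 above B3
  -> R2 @ bar 3 tick 0 v(1, 3): D4/G4 P4 -> D3/D4 P8 similar
  -> R1 @ bar 4 tick 0 v(1, 2): D3/D4 P8 -> B2/B3 P8 similar
  -> R3 @ bar 4 tick 0 v(2, 3): B3 above A3
  -> R4 @ bar 4 tick 0 v(0, 3): G2/A3 M2 untreated
  -> R3 @ bar 4 tick 1 v(2, 3): B3 above A3
  -> R3 @ bar 4 tick 2 v(2, 3): B3 above A3
  -> R3 @ bar 4 tick 3 v(2, 3): B3 above A3
  -> R2 @ bar 5 tick 0 v(0, 1): G2/B2 M3 -> B2/B3 P8 similar
  -> R3 @ bar 5 tick 0 v(1, 2): B3 above F3
  -> R4 @ bar 5 tick 0 v(0, 2): B2/F3 TT untreated
  -> R7 @ bar 5 tick 0 v(2,): B3->F3 leap 6st
  -> R3 @ bar 5 tick 1 v(1, 2): B3 above F3
  -> R3 @ bar 5 tick 2 v(1, 2): B3 above F3
  -> R3 @ bar 5 tick 3 v(1, 2): B3 above F3
  -> R2 @ bar 6 tick 0 v(0, 2): B2/F3 TT -> D3/D4 P8 similar
  -> R8 @ bar 6 tick 0 v(0, 2): penult P8 not 3rd/6th
  -> R2 @ bar 7 tick 0 v(1, 3): B3/F4 TT -> C4/G4 P5 similar
  -> R6 @ bar 7 tick 3 v(0, 2): closes on M3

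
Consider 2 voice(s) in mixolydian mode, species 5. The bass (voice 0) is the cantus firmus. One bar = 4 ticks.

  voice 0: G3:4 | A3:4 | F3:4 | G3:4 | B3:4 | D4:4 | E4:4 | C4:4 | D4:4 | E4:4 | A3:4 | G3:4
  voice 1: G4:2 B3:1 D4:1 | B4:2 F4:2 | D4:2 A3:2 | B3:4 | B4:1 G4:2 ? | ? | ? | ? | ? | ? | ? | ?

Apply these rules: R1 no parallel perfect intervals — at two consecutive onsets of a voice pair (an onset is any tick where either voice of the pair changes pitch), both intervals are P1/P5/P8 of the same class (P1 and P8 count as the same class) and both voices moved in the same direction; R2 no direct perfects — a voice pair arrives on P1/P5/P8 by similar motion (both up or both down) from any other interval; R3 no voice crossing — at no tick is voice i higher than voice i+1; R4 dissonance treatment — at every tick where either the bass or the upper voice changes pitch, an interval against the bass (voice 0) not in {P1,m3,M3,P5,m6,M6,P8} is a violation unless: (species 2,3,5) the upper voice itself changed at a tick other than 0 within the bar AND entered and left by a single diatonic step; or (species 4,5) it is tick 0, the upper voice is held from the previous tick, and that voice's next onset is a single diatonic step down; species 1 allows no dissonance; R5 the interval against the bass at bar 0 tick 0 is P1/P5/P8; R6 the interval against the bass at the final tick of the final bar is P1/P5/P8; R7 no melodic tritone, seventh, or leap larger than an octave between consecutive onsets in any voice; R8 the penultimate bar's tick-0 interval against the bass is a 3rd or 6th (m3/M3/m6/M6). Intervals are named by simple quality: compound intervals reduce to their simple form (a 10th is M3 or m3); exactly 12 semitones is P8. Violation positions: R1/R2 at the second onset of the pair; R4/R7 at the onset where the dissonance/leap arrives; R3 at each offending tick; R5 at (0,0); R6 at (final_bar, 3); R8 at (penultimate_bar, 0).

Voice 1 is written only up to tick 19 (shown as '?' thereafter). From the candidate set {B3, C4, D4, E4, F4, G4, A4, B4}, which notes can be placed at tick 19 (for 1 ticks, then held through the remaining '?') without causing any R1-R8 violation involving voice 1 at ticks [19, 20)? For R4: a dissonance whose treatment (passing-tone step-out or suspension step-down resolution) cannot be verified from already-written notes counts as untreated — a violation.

{B3, B4, D4, G4}

B3: legal
C4: violates R4
D4: legal
E4: violates R4
F4: violates R4
G4: legal
A4: violates R4
B4: legal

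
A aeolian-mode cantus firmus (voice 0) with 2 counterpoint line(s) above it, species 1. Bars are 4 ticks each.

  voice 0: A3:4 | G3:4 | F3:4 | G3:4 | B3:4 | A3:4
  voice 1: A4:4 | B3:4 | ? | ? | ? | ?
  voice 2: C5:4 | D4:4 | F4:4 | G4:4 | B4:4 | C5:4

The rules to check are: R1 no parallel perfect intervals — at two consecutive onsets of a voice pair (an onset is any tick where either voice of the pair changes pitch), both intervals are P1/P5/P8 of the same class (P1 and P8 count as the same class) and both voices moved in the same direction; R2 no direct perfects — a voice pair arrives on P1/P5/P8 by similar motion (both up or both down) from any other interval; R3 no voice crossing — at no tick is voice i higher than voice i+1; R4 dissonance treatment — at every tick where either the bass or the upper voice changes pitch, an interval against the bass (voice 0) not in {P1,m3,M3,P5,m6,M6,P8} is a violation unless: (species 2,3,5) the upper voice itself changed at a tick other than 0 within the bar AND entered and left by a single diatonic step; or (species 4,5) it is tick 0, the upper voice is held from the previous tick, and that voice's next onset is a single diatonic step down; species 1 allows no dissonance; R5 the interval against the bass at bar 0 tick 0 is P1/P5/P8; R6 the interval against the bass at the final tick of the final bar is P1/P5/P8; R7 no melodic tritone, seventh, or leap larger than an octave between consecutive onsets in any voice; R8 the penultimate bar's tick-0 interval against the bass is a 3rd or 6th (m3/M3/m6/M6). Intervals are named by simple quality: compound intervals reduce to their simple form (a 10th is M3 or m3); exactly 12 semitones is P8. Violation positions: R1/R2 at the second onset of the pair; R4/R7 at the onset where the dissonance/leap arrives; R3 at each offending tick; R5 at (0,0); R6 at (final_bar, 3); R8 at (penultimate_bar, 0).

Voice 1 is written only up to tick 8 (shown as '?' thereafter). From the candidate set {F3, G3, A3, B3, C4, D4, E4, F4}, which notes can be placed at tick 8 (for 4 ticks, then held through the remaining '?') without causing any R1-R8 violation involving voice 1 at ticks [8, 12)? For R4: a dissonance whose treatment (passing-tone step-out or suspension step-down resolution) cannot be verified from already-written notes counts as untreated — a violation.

{A3, C4, D4}

F3: violates R2,R7
G3: violates R4
A3: legal
B3: violates R4
C4: legal
D4: legal
E4: violates R4
F4: violates R2,R7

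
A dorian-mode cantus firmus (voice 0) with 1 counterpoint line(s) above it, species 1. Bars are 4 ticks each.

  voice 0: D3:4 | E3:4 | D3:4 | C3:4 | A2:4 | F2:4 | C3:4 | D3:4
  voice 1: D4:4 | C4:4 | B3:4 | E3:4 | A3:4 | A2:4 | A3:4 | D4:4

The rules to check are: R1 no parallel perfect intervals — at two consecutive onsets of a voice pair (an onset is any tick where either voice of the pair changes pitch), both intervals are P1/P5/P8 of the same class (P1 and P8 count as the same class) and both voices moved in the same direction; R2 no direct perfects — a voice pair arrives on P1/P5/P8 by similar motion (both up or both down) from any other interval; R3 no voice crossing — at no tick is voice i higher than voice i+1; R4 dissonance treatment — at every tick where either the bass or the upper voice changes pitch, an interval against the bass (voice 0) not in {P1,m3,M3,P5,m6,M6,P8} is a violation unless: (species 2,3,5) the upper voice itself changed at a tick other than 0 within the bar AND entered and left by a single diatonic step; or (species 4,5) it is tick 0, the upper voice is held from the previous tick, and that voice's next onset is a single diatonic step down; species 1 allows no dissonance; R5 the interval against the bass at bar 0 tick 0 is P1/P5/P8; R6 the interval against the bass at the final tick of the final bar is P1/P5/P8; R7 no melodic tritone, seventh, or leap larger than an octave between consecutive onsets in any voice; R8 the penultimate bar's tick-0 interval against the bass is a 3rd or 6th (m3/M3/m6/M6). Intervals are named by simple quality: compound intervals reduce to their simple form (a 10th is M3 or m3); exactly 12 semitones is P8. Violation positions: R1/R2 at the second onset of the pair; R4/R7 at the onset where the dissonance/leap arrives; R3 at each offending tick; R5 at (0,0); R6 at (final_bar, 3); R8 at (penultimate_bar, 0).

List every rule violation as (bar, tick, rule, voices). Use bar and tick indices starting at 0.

bar 0: v0=D3 v1=D4 downbeat P8
bar 1: v0=E3 v1=C4 downbeat m6
bar 2: v0=D3 v1=B3 downbeat M6
bar 3: v0=C3 v1=E3 downbeat M3
bar 4: v0=A2 v1=A3 downbeat P8
bar 5: v0=F2 v1=A2 downbeat M3
bar 6: v0=C3 v1=A3 downbeat M6
bar 7: v0=D3 v1=D4 downbeat P8
  -> R2 @ bar 7 tick 0 v(0, 1): C3/A3 M6 -> D3/D4 P8 similar

(7, 0, R2, (0, 1))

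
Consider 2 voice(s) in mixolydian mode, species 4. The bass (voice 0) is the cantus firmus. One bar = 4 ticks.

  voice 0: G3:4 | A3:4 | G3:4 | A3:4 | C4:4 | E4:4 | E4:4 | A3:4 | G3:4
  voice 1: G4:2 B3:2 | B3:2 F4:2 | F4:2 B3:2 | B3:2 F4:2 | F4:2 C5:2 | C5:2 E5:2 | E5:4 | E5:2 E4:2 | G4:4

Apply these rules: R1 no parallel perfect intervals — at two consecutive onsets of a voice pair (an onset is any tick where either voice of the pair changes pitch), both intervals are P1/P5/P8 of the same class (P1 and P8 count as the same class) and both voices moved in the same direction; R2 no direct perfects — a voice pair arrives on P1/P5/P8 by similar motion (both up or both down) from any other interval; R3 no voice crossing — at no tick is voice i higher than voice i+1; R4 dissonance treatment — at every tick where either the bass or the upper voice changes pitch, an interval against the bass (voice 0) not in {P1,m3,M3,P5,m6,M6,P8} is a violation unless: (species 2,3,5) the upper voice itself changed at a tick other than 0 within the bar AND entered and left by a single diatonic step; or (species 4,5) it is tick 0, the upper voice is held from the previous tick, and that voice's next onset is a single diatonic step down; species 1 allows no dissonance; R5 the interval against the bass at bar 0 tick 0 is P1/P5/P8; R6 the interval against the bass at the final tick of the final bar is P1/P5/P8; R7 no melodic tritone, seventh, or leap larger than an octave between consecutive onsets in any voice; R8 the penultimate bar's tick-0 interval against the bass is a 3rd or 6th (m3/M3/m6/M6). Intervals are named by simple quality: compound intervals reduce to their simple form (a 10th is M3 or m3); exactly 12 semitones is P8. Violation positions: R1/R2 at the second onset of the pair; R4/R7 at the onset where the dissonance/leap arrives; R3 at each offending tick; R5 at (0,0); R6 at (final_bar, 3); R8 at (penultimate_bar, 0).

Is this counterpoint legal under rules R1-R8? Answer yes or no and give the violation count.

No (8 violations)

bar 0: v0=G3 v1=G4 (P8)
bar 1: v0=A3 v1=B3 (M2)
bar 2: v0=G3 v1=F4 (m7)
bar 3: v0=A3 v1=B3 (M2)
bar 4: v0=C4 v1=F4 (P4)
bar 5: v0=E4 v1=C5 (m6)
bar 6: v0=E4 v1=E5 (P8)
bar 7: v0=A3 v1=E5 (P5)
bar 8: v0=G3 v1=G4 (P8)
  R4 @ bar1.0: A3/B3 M2 untreated
  R7 @ bar1.2: B3->F4 leap 6st
  R4 @ bar2.0: G3/F4 m7 untreated
  R7 @ bar2.2: F4->B3 leap 6st
  R4 @ bar3.0: A3/B3 M2 untreated
  R7 @ bar3.2: B3->F4 leap 6st
  R4 @ bar4.0: C4/F4 P4 untreated
  R8 @ bar7.0: penult P5 not 3rd/6th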